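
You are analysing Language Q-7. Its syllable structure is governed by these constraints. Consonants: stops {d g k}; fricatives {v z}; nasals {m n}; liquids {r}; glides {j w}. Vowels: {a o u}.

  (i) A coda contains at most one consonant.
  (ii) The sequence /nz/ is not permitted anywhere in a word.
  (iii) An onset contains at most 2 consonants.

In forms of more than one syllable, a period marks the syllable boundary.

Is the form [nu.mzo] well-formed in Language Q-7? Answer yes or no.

[nu.mzo] — σ1 onset /n/, coda /∅/ ok; σ2 onset /mz/ (2C), coda /∅/ ok → well-formed

yes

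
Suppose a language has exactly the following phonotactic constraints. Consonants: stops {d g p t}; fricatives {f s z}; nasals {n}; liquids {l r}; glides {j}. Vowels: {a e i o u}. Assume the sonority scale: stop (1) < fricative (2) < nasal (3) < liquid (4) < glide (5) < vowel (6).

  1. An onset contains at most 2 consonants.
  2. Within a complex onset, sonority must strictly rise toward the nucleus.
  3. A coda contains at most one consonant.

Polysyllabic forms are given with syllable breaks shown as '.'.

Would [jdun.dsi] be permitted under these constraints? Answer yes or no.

no

[jdun.dsi] — violates constraint 2: syllable 1 onset /jd/: /j/ (glide, 5) → /d/ (stop, 1) does not rise → not permitted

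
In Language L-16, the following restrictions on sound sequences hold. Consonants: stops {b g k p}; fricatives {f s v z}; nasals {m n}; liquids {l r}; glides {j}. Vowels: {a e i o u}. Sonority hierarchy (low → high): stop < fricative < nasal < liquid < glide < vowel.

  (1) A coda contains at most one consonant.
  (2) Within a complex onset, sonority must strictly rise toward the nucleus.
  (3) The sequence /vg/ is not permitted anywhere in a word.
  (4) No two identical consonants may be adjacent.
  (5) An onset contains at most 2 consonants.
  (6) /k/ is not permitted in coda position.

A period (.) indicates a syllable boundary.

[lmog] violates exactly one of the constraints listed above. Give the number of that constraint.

[lmog]: syllable 1 onset /lm/: /l/ (liquid, 4) → /m/ (nasal, 3) does not rise.
This is a violation of constraint 2: "Within a complex onset, sonority must strictly rise toward the nucleus."
The remaining constraints (1, 3, 4, 5, 6) are satisfied.

2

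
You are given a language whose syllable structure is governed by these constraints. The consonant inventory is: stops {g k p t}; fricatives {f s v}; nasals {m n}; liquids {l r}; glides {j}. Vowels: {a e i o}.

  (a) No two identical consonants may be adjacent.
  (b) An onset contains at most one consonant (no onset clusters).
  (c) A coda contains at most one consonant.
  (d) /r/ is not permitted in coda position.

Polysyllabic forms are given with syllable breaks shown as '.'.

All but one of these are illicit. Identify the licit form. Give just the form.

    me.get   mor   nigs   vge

me.get — σ1 onset /m/, coda /∅/ ok; σ2 onset /g/, coda /t/ ok → licit
mor — violates constraint (d): syllable 1 coda contains /r/ → illicit
nigs — violates constraint (c): syllable 1 coda /gs/ has 2 consonants (> 1) → illicit
vge — violates constraint (b): syllable 1 onset /vg/ has 2 consonants (> 1) → illicit

me.get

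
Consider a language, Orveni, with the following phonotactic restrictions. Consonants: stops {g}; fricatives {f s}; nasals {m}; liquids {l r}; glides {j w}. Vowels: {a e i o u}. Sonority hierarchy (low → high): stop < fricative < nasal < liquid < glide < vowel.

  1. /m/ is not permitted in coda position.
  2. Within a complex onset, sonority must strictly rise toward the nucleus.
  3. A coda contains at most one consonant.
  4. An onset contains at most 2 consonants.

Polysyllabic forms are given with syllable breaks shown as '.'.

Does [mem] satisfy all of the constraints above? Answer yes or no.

no

[mem] — violates constraint 1: syllable 1 coda contains /m/ → not permitted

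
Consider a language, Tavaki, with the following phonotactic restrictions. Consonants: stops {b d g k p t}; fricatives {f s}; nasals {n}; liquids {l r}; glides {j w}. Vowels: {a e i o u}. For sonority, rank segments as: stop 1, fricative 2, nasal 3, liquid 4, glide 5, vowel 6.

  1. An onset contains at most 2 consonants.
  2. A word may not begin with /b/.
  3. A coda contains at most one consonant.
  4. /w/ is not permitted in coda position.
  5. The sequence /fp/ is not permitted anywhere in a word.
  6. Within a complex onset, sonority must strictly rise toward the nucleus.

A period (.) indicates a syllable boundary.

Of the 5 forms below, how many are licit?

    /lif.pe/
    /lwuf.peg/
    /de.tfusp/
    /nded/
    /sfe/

/lif.pe/ — violates constraint 5: contains banned sequence /fp/ → illicit
/lwuf.peg/ — violates constraint 5: contains banned sequence /fp/ → illicit
/de.tfusp/ — violates constraint 3: syllable 2 coda /sp/ has 2 consonants (> 1) → illicit
/nded/ — violates constraint 6: syllable 1 onset /nd/: /n/ (nasal, 3) → /d/ (stop, 1) does not rise → illicit
/sfe/ — violates constraint 6: syllable 1 onset /sf/: /s/ (fricative, 2) → /f/ (fricative, 2) does not rise → illicit
No form is licit → 0.

0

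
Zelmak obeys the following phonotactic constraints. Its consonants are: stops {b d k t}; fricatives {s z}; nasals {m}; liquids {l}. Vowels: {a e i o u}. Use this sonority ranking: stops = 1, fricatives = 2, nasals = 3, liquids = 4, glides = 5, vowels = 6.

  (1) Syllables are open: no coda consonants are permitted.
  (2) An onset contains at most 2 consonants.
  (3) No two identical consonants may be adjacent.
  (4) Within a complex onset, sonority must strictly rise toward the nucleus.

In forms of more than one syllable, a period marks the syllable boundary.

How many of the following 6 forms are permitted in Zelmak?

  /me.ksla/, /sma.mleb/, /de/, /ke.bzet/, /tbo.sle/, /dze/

2

/me.ksla/ — violates constraint 2: syllable 2 onset /ksl/ has 3 consonants (> 2) → not permitted
/sma.mleb/ — violates constraint 1: syllable 2 coda /b/ has 1 consonant (> 0) → not permitted
/de/ — σ1 onset /d/, coda /∅/ ok → permitted
/ke.bzet/ — violates constraint 1: syllable 2 coda /t/ has 1 consonant (> 0) → not permitted
/tbo.sle/ — violates constraint 4: syllable 1 onset /tb/: /t/ (stop, 1) → /b/ (stop, 1) does not rise → not permitted
/dze/ — σ1 onset /dz/ (1→2 rises), coda /∅/ ok → permitted
Permitted: /de/, /dze/ → 2.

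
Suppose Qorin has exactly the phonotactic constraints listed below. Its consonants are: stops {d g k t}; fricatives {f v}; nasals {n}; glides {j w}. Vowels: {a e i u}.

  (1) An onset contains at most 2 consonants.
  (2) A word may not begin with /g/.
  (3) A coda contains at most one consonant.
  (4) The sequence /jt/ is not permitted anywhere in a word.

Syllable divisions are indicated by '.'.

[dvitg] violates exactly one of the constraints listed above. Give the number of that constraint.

[dvitg]: syllable 1 coda /tg/ has 2 consonants (> 1).
This is a violation of constraint 3: "A coda contains at most one consonant."
The remaining constraints (1, 2, 4) are satisfied.

3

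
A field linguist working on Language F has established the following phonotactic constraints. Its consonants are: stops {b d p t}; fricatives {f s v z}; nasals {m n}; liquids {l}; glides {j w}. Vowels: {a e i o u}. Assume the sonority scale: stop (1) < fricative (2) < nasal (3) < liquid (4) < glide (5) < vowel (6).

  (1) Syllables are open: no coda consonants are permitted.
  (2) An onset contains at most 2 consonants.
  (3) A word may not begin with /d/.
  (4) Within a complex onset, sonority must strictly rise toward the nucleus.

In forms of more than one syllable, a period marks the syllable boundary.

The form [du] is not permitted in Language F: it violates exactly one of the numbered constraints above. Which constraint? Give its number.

[du]: word begins with /d/.
This is a violation of constraint 3: "A word may not begin with /d/."
The remaining constraints (1, 2, 4) are satisfied.

3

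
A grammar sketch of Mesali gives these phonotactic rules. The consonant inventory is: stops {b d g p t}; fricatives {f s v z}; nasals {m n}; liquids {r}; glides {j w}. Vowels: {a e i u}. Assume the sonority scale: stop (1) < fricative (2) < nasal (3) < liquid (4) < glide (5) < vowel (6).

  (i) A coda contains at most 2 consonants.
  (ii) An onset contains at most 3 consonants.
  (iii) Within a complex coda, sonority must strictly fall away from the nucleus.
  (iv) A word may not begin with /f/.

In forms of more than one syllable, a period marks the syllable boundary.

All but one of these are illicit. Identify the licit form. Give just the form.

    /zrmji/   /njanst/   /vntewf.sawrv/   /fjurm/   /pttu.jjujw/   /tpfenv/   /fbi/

/tpfenv/

/zrmji/ — violates constraint (ii): syllable 1 onset /zrmj/ has 4 consonants (> 3) → illicit
/njanst/ — violates constraint (i): syllable 1 coda /nst/ has 3 consonants (> 2) → illicit
/vntewf.sawrv/ — violates constraint (i): syllable 2 coda /wrv/ has 3 consonants (> 2) → illicit
/fjurm/ — violates constraint (iv): word begins with /f/ → illicit
/pttu.jjujw/ — violates constraint (iii): syllable 2 coda /jw/: /j/ (glide, 5) → /w/ (glide, 5) does not fall → illicit
/tpfenv/ — σ1 onset /tpf/ (3C), coda /nv/ (3→2 falls) ok → licit
/fbi/ — violates constraint (iv): word begins with /f/ → illicit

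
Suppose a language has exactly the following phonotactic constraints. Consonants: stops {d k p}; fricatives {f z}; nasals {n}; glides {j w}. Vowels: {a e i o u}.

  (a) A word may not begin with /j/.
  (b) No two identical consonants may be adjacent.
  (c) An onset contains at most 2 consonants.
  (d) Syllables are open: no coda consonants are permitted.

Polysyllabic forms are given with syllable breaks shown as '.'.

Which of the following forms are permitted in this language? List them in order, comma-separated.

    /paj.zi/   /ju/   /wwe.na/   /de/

/paj.zi/ — violates constraint (d): syllable 1 coda /j/ has 1 consonant (> 0) → not permitted
/ju/ — violates constraint (a): word begins with /j/ → not permitted
/wwe.na/ — violates constraint (b): adjacent identical consonants /ww/ → not permitted
/de/ — σ1 onset /d/, coda /∅/ ok → permitted

/de/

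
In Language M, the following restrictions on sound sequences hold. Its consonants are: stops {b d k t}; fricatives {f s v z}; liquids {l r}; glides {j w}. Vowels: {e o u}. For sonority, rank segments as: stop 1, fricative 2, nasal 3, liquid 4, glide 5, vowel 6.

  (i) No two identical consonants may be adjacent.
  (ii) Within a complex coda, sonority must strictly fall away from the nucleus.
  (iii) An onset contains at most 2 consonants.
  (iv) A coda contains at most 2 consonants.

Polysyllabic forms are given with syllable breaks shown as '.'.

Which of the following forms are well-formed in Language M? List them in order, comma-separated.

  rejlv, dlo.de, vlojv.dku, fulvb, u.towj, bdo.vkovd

rejlv — violates constraint (iv): syllable 1 coda /jlv/ has 3 consonants (> 2) → ill-formed
dlo.de — σ1 onset /dl/ (2C), coda /∅/ ok; σ2 onset /d/, coda /∅/ ok → well-formed
vlojv.dku — σ1 onset /vl/ (2C), coda /jv/ (5→2 falls) ok; σ2 onset /dk/ (2C), coda /∅/ ok → well-formed
fulvb — violates constraint (iv): syllable 1 coda /lvb/ has 3 consonants (> 2) → ill-formed
u.towj — violates constraint (ii): syllable 2 coda /wj/: /w/ (glide, 5) → /j/ (glide, 5) does not fall → ill-formed
bdo.vkovd — σ1 onset /bd/ (2C), coda /∅/ ok; σ2 onset /vk/ (2C), coda /vd/ (2→1 falls) ok → well-formed

dlo.de, vlojv.dku, bdo.vkovd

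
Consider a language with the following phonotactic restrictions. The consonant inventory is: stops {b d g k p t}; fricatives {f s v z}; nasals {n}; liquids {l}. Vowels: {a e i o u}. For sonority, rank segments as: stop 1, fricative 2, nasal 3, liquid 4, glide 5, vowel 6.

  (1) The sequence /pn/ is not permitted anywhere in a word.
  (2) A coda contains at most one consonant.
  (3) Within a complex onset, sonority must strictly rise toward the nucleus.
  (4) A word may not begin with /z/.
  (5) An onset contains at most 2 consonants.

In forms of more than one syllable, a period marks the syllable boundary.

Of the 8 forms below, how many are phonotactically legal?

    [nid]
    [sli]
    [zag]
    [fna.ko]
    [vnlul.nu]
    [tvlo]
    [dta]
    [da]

[nid] — σ1 onset /n/, coda /d/ ok → phonotactically legal
[sli] — σ1 onset /sl/ (2→4 rises), coda /∅/ ok → phonotactically legal
[zag] — violates constraint 4: word begins with /z/ → phonotactically illegal
[fna.ko] — σ1 onset /fn/ (2→3 rises), coda /∅/ ok; σ2 onset /k/, coda /∅/ ok → phonotactically legal
[vnlul.nu] — violates constraint 5: syllable 1 onset /vnl/ has 3 consonants (> 2) → phonotactically illegal
[tvlo] — violates constraint 5: syllable 1 onset /tvl/ has 3 consonants (> 2) → phonotactically illegal
[dta] — violates constraint 3: syllable 1 onset /dt/: /d/ (stop, 1) → /t/ (stop, 1) does not rise → phonotactically illegal
[da] — σ1 onset /d/, coda /∅/ ok → phonotactically legal
Phonotactically legal: [nid], [sli], [fna.ko], [da] → 4.

4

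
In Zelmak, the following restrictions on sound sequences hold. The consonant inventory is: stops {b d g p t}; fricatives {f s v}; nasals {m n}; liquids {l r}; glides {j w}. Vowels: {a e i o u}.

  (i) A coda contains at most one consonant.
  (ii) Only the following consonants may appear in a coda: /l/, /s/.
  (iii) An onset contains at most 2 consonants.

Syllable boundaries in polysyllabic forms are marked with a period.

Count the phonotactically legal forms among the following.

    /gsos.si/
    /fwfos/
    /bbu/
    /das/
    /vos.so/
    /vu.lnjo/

4

/gsos.si/ — σ1 onset /gs/ (2C), coda /s/ ok; σ2 onset /s/, coda /∅/ ok → phonotactically legal
/fwfos/ — violates constraint (iii): syllable 1 onset /fwf/ has 3 consonants (> 2) → phonotactically illegal
/bbu/ — σ1 onset /bb/ (2C), coda /∅/ ok → phonotactically legal
/das/ — σ1 onset /d/, coda /s/ ok → phonotactically legal
/vos.so/ — σ1 onset /v/, coda /s/ ok; σ2 onset /s/, coda /∅/ ok → phonotactically legal
/vu.lnjo/ — violates constraint (iii): syllable 2 onset /lnj/ has 3 consonants (> 2) → phonotactically illegal
Phonotactically legal: /gsos.si/, /bbu/, /das/, /vos.so/ → 4.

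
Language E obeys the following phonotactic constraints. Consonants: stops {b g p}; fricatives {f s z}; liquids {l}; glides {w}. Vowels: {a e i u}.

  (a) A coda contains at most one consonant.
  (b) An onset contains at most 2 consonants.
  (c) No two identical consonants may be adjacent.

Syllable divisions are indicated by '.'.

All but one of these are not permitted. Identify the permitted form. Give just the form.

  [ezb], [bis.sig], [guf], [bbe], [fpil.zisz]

[ezb] — violates constraint (a): syllable 1 coda /zb/ has 2 consonants (> 1) → not permitted
[bis.sig] — violates constraint (c): adjacent identical consonants /ss/ → not permitted
[guf] — σ1 onset /g/, coda /f/ ok → permitted
[bbe] — violates constraint (c): adjacent identical consonants /bb/ → not permitted
[fpil.zisz] — violates constraint (a): syllable 2 coda /sz/ has 2 consonants (> 1) → not permitted

[guf]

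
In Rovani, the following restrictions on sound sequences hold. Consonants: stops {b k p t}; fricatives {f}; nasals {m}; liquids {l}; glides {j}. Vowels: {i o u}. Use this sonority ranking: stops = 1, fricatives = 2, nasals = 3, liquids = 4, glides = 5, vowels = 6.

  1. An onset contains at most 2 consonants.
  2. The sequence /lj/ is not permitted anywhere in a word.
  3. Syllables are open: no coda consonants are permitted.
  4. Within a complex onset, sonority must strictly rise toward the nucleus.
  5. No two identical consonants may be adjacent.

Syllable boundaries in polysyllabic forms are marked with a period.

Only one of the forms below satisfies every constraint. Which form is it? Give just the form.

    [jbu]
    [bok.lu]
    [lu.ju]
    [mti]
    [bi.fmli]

[jbu] — violates constraint 4: syllable 1 onset /jb/: /j/ (glide, 5) → /b/ (stop, 1) does not rise → illicit
[bok.lu] — violates constraint 3: syllable 1 coda /k/ has 1 consonant (> 0) → illicit
[lu.ju] — σ1 onset /l/, coda /∅/ ok; σ2 onset /j/, coda /∅/ ok → licit
[mti] — violates constraint 4: syllable 1 onset /mt/: /m/ (nasal, 3) → /t/ (stop, 1) does not rise → illicit
[bi.fmli] — violates constraint 1: syllable 2 onset /fml/ has 3 consonants (> 2) → illicit

[lu.ju]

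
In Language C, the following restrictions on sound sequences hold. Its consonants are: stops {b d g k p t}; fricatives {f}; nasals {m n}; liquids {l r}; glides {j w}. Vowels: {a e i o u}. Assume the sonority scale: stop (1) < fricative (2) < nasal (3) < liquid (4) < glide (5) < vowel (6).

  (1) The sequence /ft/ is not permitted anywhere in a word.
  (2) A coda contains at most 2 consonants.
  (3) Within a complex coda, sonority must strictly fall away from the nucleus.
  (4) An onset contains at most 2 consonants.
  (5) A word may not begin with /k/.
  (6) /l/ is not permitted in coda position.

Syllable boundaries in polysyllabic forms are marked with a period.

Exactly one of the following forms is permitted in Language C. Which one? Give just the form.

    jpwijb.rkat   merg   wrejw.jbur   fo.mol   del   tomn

jpwijb.rkat — violates constraint 4: syllable 1 onset /jpw/ has 3 consonants (> 2) → not permitted
merg — σ1 onset /m/, coda /rg/ (4→1 falls) ok → permitted
wrejw.jbur — violates constraint 3: syllable 1 coda /jw/: /j/ (glide, 5) → /w/ (glide, 5) does not fall → not permitted
fo.mol — violates constraint 6: syllable 2 coda contains /l/ → not permitted
del — violates constraint 6: syllable 1 coda contains /l/ → not permitted
tomn — violates constraint 3: syllable 1 coda /mn/: /m/ (nasal, 3) → /n/ (nasal, 3) does not fall → not permitted

merg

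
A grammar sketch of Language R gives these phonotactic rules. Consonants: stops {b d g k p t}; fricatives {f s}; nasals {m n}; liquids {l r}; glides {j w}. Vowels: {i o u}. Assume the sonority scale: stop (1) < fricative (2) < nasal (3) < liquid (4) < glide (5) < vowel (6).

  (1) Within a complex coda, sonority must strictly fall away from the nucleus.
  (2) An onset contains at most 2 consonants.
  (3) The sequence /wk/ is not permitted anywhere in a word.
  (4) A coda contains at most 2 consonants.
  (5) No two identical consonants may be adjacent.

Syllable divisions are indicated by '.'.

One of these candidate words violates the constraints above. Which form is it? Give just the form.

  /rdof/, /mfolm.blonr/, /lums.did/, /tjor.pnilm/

/mfolm.blonr/

/rdof/ — σ1 onset /rd/ (2C), coda /f/ ok → licit
/mfolm.blonr/ — violates constraint 1: syllable 2 coda /nr/: /n/ (nasal, 3) → /r/ (liquid, 4) does not fall → illicit
/lums.did/ — σ1 onset /l/, coda /ms/ (3→2 falls) ok; σ2 onset /d/, coda /d/ ok → licit
/tjor.pnilm/ — σ1 onset /tj/ (2C), coda /r/ ok; σ2 onset /pn/ (2C), coda /lm/ (4→3 falls) ok → licit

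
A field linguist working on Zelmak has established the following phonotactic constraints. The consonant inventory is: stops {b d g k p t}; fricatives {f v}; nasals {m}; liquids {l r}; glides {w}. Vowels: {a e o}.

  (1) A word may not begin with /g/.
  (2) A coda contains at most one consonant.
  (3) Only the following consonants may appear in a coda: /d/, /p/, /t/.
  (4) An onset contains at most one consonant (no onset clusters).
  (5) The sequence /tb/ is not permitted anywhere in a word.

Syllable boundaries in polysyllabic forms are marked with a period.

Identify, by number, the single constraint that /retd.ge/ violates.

/retd.ge/: syllable 1 coda /td/ has 2 consonants (> 1).
This is a violation of constraint 2: "A coda contains at most one consonant."
The remaining constraints (1, 3, 4, 5) are satisfied.

2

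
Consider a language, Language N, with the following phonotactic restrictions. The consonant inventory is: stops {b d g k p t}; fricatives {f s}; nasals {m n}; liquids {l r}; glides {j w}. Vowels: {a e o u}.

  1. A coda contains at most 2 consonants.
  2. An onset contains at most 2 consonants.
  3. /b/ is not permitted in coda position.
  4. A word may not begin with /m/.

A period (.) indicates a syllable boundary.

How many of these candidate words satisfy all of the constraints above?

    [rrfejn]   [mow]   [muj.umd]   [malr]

[rrfejn] — violates constraint 2: syllable 1 onset /rrf/ has 3 consonants (> 2) → ill-formed
[mow] — violates constraint 4: word begins with /m/ → ill-formed
[muj.umd] — violates constraint 4: word begins with /m/ → ill-formed
[malr] — violates constraint 4: word begins with /m/ → ill-formed
No form is well-formed → 0.

0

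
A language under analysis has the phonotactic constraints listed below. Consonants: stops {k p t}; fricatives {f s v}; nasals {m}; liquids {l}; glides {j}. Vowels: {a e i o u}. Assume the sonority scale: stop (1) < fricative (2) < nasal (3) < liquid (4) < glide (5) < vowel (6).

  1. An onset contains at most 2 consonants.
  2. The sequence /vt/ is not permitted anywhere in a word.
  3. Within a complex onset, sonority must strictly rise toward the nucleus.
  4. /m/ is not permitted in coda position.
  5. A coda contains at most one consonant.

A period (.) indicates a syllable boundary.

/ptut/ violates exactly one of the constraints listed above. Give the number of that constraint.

/ptut/: syllable 1 onset /pt/: /p/ (stop, 1) → /t/ (stop, 1) does not rise.
This is a violation of constraint 3: "Within a complex onset, sonority must strictly rise toward the nucleus."
The remaining constraints (1, 2, 4, 5) are satisfied.

3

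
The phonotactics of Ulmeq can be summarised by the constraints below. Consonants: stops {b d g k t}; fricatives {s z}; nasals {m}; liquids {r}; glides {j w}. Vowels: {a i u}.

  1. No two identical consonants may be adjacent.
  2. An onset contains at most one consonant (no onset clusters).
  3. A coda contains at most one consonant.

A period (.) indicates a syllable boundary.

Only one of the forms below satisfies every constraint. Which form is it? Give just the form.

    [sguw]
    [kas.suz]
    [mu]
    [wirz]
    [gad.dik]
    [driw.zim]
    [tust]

[sguw] — violates constraint 2: syllable 1 onset /sg/ has 2 consonants (> 1) → illicit
[kas.suz] — violates constraint 1: adjacent identical consonants /ss/ → illicit
[mu] — σ1 onset /m/, coda /∅/ ok → licit
[wirz] — violates constraint 3: syllable 1 coda /rz/ has 2 consonants (> 1) → illicit
[gad.dik] — violates constraint 1: adjacent identical consonants /dd/ → illicit
[driw.zim] — violates constraint 2: syllable 1 onset /dr/ has 2 consonants (> 1) → illicit
[tust] — violates constraint 3: syllable 1 coda /st/ has 2 consonants (> 1) → illicit

[mu]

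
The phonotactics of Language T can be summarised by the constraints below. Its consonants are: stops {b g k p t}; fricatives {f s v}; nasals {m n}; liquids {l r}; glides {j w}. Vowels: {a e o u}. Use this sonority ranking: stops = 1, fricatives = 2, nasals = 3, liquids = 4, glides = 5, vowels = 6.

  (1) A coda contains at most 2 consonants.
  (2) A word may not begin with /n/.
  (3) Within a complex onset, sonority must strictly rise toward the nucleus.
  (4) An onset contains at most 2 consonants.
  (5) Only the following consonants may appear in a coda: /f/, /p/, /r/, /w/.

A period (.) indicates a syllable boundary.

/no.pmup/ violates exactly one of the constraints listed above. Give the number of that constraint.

/no.pmup/: word begins with /n/.
This is a violation of constraint 2: "A word may not begin with /n/."
The remaining constraints (1, 3, 4, 5) are satisfied.

2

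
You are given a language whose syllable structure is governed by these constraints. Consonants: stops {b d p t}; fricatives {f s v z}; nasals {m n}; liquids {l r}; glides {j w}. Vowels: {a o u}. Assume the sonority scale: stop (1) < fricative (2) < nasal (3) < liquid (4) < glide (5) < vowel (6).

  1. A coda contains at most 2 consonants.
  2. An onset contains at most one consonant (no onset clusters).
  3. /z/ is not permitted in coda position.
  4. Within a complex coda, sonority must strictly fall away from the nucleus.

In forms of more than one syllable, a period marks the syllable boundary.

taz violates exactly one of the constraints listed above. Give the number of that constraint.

3

taz: syllable 1 coda contains /z/.
This is a violation of constraint 3: "/z/ is not permitted in coda position."
The remaining constraints (1, 2, 4) are satisfied.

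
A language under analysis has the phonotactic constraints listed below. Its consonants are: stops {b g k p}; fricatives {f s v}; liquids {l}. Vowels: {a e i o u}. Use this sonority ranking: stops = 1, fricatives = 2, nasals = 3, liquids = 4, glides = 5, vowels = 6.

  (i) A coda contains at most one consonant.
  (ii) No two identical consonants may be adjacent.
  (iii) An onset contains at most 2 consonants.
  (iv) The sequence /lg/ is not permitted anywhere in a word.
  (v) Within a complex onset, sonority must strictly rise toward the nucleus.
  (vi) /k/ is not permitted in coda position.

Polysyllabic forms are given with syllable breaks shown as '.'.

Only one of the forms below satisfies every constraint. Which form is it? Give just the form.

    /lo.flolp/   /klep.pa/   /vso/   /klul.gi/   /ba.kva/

/ba.kva/

/lo.flolp/ — violates constraint (i): syllable 2 coda /lp/ has 2 consonants (> 1) → phonotactically illegal
/klep.pa/ — violates constraint (ii): adjacent identical consonants /pp/ → phonotactically illegal
/vso/ — violates constraint (v): syllable 1 onset /vs/: /v/ (fricative, 2) → /s/ (fricative, 2) does not rise → phonotactically illegal
/klul.gi/ — violates constraint (iv): contains banned sequence /lg/ → phonotactically illegal
/ba.kva/ — σ1 onset /b/, coda /∅/ ok; σ2 onset /kv/ (1→2 rises), coda /∅/ ok → phonotactically legal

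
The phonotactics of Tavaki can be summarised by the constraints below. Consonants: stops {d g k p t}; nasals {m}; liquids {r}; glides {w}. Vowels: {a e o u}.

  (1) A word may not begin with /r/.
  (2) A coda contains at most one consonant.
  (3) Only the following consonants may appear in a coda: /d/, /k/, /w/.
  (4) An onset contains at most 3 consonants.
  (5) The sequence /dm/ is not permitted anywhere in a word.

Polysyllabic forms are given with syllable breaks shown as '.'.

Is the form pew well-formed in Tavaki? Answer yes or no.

pew — σ1 onset /p/, coda /w/ ok → well-formed

yes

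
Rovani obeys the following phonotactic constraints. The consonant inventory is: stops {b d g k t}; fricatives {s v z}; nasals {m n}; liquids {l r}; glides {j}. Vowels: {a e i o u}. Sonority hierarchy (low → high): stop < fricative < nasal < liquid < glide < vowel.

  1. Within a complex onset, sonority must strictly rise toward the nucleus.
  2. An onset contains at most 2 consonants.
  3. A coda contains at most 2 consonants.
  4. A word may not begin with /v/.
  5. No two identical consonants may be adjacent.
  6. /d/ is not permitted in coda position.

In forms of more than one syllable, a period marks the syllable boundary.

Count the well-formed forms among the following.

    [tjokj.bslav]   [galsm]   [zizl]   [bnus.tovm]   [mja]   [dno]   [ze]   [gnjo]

[tjokj.bslav] — violates constraint 2: syllable 2 onset /bsl/ has 3 consonants (> 2) → ill-formed
[galsm] — violates constraint 3: syllable 1 coda /lsm/ has 3 consonants (> 2) → ill-formed
[zizl] — σ1 onset /z/, coda /zl/ (2C) ok → well-formed
[bnus.tovm] — σ1 onset /bn/ (1→3 rises), coda /s/ ok; σ2 onset /t/, coda /vm/ (2C) ok → well-formed
[mja] — σ1 onset /mj/ (3→5 rises), coda /∅/ ok → well-formed
[dno] — σ1 onset /dn/ (1→3 rises), coda /∅/ ok → well-formed
[ze] — σ1 onset /z/, coda /∅/ ok → well-formed
[gnjo] — violates constraint 2: syllable 1 onset /gnj/ has 3 consonants (> 2) → ill-formed
Well-formed: [zizl], [bnus.tovm], [mja], [dno], [ze] → 5.

5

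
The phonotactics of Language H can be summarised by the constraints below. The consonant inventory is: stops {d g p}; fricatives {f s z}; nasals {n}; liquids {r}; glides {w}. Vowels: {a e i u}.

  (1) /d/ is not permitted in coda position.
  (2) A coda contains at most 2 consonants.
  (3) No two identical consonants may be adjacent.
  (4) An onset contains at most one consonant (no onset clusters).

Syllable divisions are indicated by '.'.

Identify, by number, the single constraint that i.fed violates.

1

i.fed: syllable 2 coda contains /d/.
This is a violation of constraint 1: "/d/ is not permitted in coda position."
The remaining constraints (2, 3, 4) are satisfied.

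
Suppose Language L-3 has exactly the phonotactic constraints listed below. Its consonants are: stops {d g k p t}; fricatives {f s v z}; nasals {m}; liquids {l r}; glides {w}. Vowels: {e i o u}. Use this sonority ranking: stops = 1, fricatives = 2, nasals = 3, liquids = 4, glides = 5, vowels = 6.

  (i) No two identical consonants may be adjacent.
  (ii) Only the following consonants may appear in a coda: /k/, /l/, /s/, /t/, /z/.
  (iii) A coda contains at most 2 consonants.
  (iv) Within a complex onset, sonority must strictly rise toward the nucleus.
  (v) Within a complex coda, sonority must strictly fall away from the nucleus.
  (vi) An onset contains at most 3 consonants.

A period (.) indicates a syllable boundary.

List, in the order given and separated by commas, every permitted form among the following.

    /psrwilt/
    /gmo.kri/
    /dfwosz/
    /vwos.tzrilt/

/gmo.kri/, /vwos.tzrilt/

/psrwilt/ — violates constraint (vi): syllable 1 onset /psrw/ has 4 consonants (> 3) → not permitted
/gmo.kri/ — σ1 onset /gm/ (1→3 rises), coda /∅/ ok; σ2 onset /kr/ (1→4 rises), coda /∅/ ok → permitted
/dfwosz/ — violates constraint (v): syllable 1 coda /sz/: /s/ (fricative, 2) → /z/ (fricative, 2) does not fall → not permitted
/vwos.tzrilt/ — σ1 onset /vw/ (2→5 rises), coda /s/ ok; σ2 onset /tzr/ (1→2→4 rises), coda /lt/ (4→1 falls) ok → permitted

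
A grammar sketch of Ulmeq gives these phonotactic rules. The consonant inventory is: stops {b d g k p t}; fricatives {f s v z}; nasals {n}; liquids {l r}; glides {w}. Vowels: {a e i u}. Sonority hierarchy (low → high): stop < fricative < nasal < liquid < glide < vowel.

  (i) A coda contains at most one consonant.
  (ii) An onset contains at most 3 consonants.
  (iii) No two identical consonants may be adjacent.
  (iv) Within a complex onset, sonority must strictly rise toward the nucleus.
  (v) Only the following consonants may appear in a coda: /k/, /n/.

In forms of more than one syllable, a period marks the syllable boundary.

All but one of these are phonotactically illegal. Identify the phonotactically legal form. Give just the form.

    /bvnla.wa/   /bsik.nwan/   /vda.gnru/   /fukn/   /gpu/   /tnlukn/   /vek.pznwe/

/bvnla.wa/ — violates constraint (ii): syllable 1 onset /bvnl/ has 4 consonants (> 3) → phonotactically illegal
/bsik.nwan/ — σ1 onset /bs/ (1→2 rises), coda /k/ ok; σ2 onset /nw/ (3→5 rises), coda /n/ ok → phonotactically legal
/vda.gnru/ — violates constraint (iv): syllable 1 onset /vd/: /v/ (fricative, 2) → /d/ (stop, 1) does not rise → phonotactically illegal
/fukn/ — violates constraint (i): syllable 1 coda /kn/ has 2 consonants (> 1) → phonotactically illegal
/gpu/ — violates constraint (iv): syllable 1 onset /gp/: /g/ (stop, 1) → /p/ (stop, 1) does not rise → phonotactically illegal
/tnlukn/ — violates constraint (i): syllable 1 coda /kn/ has 2 consonants (> 1) → phonotactically illegal
/vek.pznwe/ — violates constraint (ii): syllable 2 onset /pznw/ has 4 consonants (> 3) → phonotactically illegal

/bsik.nwan/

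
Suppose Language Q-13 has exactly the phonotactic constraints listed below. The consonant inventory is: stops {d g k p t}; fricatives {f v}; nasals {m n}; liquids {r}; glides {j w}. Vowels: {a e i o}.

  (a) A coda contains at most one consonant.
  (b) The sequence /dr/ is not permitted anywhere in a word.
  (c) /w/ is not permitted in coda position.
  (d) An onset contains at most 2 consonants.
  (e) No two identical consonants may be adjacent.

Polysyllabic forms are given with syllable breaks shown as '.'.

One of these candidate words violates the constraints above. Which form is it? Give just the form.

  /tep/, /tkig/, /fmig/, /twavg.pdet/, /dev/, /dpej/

/twavg.pdet/

/tep/ — σ1 onset /t/, coda /p/ ok → permitted
/tkig/ — σ1 onset /tk/ (2C), coda /g/ ok → permitted
/fmig/ — σ1 onset /fm/ (2C), coda /g/ ok → permitted
/twavg.pdet/ — violates constraint (a): syllable 1 coda /vg/ has 2 consonants (> 1) → not permitted
/dev/ — σ1 onset /d/, coda /v/ ok → permitted
/dpej/ — σ1 onset /dp/ (2C), coda /j/ ok → permitted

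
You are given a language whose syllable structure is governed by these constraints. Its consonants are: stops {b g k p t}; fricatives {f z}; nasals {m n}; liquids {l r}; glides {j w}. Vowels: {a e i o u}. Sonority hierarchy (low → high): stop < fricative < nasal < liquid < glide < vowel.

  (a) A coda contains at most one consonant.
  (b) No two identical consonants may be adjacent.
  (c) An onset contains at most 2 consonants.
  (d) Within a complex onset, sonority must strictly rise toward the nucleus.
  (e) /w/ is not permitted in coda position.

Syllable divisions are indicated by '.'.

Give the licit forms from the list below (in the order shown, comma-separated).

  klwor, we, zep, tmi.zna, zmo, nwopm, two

we, zep, tmi.zna, zmo, two

klwor — violates constraint (c): syllable 1 onset /klw/ has 3 consonants (> 2) → illicit
we — σ1 onset /w/, coda /∅/ ok → licit
zep — σ1 onset /z/, coda /p/ ok → licit
tmi.zna — σ1 onset /tm/ (1→3 rises), coda /∅/ ok; σ2 onset /zn/ (2→3 rises), coda /∅/ ok → licit
zmo — σ1 onset /zm/ (2→3 rises), coda /∅/ ok → licit
nwopm — violates constraint (a): syllable 1 coda /pm/ has 2 consonants (> 1) → illicit
two — σ1 onset /tw/ (1→5 rises), coda /∅/ ok → licit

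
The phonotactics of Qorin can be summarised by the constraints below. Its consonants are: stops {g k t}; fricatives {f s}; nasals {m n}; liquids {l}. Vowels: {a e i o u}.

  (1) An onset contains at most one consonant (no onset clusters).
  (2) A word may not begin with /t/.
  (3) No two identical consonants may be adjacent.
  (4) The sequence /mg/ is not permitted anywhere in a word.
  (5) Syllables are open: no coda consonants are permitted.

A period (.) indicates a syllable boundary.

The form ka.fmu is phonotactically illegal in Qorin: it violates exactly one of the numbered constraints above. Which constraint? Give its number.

1

ka.fmu: syllable 2 onset /fm/ has 2 consonants (> 1).
This is a violation of constraint 1: "An onset contains at most one consonant (no onset clusters)."
The remaining constraints (2, 3, 4, 5) are satisfied.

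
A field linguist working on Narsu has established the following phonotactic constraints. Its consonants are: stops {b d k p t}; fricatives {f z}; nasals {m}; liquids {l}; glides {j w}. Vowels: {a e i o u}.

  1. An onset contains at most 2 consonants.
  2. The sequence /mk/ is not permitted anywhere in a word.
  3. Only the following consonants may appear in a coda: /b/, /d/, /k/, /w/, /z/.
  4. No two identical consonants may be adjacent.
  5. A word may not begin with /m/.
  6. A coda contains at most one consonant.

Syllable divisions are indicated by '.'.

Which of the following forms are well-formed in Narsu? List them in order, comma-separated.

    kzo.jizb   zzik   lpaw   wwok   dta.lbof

lpaw

kzo.jizb — violates constraint 6: syllable 2 coda /zb/ has 2 consonants (> 1) → ill-formed
zzik — violates constraint 4: adjacent identical consonants /zz/ → ill-formed
lpaw — σ1 onset /lp/ (2C), coda /w/ ok → well-formed
wwok — violates constraint 4: adjacent identical consonants /ww/ → ill-formed
dta.lbof — violates constraint 3: syllable 2 coda contains /f/, which is not a licensed coda consonant → ill-formed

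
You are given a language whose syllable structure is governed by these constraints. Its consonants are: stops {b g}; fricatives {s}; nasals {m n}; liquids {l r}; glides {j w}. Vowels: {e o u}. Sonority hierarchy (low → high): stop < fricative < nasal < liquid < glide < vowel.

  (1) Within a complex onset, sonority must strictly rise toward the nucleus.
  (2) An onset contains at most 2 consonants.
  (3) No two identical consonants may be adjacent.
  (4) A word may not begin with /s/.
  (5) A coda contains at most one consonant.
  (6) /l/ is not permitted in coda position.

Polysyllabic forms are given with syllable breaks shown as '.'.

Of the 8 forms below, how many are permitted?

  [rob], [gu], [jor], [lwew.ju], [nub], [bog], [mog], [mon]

[rob] — σ1 onset /r/, coda /b/ ok → permitted
[gu] — σ1 onset /g/, coda /∅/ ok → permitted
[jor] — σ1 onset /j/, coda /r/ ok → permitted
[lwew.ju] — σ1 onset /lw/ (4→5 rises), coda /w/ ok; σ2 onset /j/, coda /∅/ ok → permitted
[nub] — σ1 onset /n/, coda /b/ ok → permitted
[bog] — σ1 onset /b/, coda /g/ ok → permitted
[mog] — σ1 onset /m/, coda /g/ ok → permitted
[mon] — σ1 onset /m/, coda /n/ ok → permitted
Permitted: [rob], [gu], [jor], [lwew.ju], [nub], [bog], [mog], [mon] → 8.

8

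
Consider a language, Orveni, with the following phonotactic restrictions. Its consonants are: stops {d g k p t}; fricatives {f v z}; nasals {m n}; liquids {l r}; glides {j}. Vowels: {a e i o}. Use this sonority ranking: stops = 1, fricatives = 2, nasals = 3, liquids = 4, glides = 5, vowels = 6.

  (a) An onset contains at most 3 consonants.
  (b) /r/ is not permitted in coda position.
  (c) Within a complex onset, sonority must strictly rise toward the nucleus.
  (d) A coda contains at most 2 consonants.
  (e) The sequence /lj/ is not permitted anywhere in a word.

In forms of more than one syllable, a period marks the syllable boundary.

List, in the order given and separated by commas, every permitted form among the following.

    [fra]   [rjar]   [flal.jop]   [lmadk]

[fra] — σ1 onset /fr/ (2→4 rises), coda /∅/ ok → permitted
[rjar] — violates constraint (b): syllable 1 coda contains /r/ → not permitted
[flal.jop] — violates constraint (e): contains banned sequence /lj/ → not permitted
[lmadk] — violates constraint (c): syllable 1 onset /lm/: /l/ (liquid, 4) → /m/ (nasal, 3) does not rise → not permitted

[fra]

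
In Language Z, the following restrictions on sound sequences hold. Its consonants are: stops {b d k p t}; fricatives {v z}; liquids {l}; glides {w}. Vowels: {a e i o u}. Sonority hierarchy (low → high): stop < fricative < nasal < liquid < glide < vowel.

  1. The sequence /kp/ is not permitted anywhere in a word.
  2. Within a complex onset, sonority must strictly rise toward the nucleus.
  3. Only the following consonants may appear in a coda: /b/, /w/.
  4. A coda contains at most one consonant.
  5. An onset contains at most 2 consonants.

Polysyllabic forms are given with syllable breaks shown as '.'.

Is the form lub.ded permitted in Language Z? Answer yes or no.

lub.ded — violates constraint 3: syllable 2 coda contains /d/, which is not a licensed coda consonant → not permitted

no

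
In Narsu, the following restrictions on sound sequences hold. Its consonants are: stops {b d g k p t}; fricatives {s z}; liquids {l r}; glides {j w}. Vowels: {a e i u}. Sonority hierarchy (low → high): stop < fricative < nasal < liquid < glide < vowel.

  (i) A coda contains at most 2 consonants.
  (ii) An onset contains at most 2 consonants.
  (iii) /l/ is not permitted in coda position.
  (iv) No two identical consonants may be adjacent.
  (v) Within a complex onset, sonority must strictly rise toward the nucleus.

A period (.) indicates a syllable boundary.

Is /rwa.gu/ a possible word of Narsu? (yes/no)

/rwa.gu/ — σ1 onset /rw/ (4→5 rises), coda /∅/ ok; σ2 onset /g/, coda /∅/ ok → permitted

yes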